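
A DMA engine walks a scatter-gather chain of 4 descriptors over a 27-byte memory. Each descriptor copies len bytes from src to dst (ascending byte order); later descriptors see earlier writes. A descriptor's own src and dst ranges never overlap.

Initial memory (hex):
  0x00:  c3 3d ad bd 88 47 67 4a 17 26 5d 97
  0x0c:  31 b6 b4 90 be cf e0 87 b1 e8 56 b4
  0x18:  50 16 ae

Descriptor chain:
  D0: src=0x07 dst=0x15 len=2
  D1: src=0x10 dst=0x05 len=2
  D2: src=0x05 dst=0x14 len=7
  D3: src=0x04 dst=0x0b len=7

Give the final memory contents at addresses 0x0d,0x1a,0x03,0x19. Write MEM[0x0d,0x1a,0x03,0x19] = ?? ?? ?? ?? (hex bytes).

MEM[0x0d,0x1a,0x03,0x19] = cf 97 bd 5d

  after D0: wrote 2B at 0x15 = 4a17
  after D1: wrote 2B at 0x05 = becf
  after D2: wrote 7B at 0x14 = becf4a17265d97
  after D3: wrote 7B at 0x0b = 88becf4a17265d
query mem[0x0d]=0xcf, mem[0x1a]=0x97, mem[0x03]=0xbd, mem[0x19]=0x5d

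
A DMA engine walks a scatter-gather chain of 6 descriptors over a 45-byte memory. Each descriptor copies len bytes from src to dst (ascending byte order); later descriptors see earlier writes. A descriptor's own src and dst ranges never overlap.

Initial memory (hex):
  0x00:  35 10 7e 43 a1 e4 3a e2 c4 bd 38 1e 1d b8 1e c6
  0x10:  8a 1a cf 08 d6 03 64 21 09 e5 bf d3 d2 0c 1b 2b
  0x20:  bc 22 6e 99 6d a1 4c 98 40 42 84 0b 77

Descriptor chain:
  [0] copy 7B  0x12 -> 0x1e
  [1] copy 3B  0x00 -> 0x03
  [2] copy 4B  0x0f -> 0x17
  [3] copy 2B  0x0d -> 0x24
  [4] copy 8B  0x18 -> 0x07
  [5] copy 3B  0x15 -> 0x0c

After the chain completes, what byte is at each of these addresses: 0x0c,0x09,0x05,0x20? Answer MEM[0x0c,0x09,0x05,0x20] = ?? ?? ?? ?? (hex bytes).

MEM[0x0c,0x09,0x05,0x20] = 03 cf 7e d6

#0 dst[0x1e+7] := {0xcf,0x08,0xd6,0x03,0x64,0x21,0x09}
#1 dst[0x03+3] := {0x35,0x10,0x7e}
#2 dst[0x17+4] := {0xc6,0x8a,0x1a,0xcf}
#3 dst[0x24+2] := {0xb8,0x1e}
#4 dst[0x07+8] := {0x8a,0x1a,0xcf,0xd3,0xd2,0x0c,0xcf,0x08}
#5 dst[0x0c+3] := {0x03,0x64,0xc6}
query mem[0x0c]=0x03, mem[0x09]=0xcf, mem[0x05]=0x7e, mem[0x20]=0xd6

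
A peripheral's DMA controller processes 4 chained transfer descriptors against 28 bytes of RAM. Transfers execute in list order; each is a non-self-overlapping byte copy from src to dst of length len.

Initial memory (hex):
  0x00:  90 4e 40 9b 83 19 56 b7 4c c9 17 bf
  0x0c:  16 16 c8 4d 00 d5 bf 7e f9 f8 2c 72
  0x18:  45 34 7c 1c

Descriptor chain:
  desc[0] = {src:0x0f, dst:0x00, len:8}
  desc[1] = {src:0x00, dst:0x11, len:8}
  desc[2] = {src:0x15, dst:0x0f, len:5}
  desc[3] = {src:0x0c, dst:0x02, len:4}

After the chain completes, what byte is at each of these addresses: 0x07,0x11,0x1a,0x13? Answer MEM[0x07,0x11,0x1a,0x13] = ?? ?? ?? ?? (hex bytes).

D0: mem[0x00..0x07] <- [4d 00 d5 bf 7e f9 f8 2c]
D1: mem[0x11..0x18] <- [4d 00 d5 bf 7e f9 f8 2c]
D2: mem[0x0f..0x13] <- [7e f9 f8 2c 34]
D3: mem[0x02..0x05] <- [16 16 c8 7e]
query mem[0x07]=0x2c, mem[0x11]=0xf8, mem[0x1a]=0x7c, mem[0x13]=0x34

MEM[0x07,0x11,0x1a,0x13] = 2c f8 7c 34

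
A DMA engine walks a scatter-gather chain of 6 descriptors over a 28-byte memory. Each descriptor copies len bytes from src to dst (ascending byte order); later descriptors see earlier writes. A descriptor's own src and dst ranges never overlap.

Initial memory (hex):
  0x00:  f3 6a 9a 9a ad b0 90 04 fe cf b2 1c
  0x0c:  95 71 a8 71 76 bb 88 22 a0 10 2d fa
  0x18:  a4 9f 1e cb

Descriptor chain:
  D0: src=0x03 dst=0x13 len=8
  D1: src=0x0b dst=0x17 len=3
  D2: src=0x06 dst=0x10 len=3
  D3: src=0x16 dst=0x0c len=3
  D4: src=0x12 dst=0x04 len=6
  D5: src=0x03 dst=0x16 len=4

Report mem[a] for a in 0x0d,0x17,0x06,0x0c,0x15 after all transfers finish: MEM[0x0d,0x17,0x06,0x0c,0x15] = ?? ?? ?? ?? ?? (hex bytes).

MEM[0x0d,0x17,0x06,0x0c,0x15] = 1c fe ad 90 b0

#0 dst[0x13+8] := {0x9a,0xad,0xb0,0x90,0x04,0xfe,0xcf,0xb2}
#1 dst[0x17+3] := {0x1c,0x95,0x71}
#2 dst[0x10+3] := {0x90,0x04,0xfe}
#3 dst[0x0c+3] := {0x90,0x1c,0x95}
#4 dst[0x04+6] := {0xfe,0x9a,0xad,0xb0,0x90,0x1c}
#5 dst[0x16+4] := {0x9a,0xfe,0x9a,0xad}
query mem[0x0d]=0x1c, mem[0x17]=0xfe, mem[0x06]=0xad, mem[0x0c]=0x90, mem[0x15]=0xb0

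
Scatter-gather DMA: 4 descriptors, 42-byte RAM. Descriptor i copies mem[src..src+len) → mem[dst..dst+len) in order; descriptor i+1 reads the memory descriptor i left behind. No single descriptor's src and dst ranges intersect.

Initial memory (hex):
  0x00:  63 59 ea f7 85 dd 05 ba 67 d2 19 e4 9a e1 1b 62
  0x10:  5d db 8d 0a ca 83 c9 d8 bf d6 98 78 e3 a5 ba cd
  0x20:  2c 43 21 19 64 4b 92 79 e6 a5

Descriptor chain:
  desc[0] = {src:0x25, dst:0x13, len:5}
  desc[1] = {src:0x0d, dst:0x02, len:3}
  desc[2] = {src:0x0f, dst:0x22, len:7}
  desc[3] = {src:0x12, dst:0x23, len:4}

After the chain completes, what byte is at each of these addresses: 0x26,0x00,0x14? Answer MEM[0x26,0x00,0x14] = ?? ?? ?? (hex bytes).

#0 dst[0x13+5] := {0x4b,0x92,0x79,0xe6,0xa5}
#1 dst[0x02+3] := {0xe1,0x1b,0x62}
#2 dst[0x22+7] := {0x62,0x5d,0xdb,0x8d,0x4b,0x92,0x79}
#3 dst[0x23+4] := {0x8d,0x4b,0x92,0x79}
query mem[0x26]=0x79, mem[0x00]=0x63, mem[0x14]=0x92

MEM[0x26,0x00,0x14] = 79 63 92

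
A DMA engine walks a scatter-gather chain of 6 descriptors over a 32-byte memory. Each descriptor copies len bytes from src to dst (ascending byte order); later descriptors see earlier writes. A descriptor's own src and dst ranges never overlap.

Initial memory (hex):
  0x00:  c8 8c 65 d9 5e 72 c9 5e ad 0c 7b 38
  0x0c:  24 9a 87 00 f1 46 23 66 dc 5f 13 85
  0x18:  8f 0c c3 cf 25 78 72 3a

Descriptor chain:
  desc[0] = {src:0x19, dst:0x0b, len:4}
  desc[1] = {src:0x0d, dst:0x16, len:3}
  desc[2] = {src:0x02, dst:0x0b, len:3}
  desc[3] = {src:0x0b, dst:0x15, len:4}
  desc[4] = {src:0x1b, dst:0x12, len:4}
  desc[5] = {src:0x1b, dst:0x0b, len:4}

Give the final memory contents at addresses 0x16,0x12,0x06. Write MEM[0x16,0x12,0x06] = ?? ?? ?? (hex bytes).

MEM[0x16,0x12,0x06] = d9 cf c9

  after D0: wrote 4B at 0x0b = 0cc3cf25
  after D1: wrote 3B at 0x16 = cf2500
  after D2: wrote 3B at 0x0b = 65d95e
  after D3: wrote 4B at 0x15 = 65d95e25
  after D4: wrote 4B at 0x12 = cf257872
  after D5: wrote 4B at 0x0b = cf257872
query mem[0x16]=0xd9, mem[0x12]=0xcf, mem[0x06]=0xc9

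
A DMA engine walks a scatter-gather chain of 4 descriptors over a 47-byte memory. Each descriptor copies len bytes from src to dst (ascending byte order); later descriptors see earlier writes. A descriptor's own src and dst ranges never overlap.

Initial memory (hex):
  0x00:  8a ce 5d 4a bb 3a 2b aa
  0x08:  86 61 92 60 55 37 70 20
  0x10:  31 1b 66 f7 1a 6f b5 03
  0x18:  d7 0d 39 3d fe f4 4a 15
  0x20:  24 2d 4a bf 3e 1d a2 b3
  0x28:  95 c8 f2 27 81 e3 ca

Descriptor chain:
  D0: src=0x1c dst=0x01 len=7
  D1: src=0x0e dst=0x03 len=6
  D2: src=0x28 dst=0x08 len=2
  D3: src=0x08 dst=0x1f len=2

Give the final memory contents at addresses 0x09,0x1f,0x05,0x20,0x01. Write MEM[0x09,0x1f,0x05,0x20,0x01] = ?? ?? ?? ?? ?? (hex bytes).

MEM[0x09,0x1f,0x05,0x20,0x01] = c8 95 31 c8 fe

D0: mem[0x01..0x07] <- [fe f4 4a 15 24 2d 4a]
D1: mem[0x03..0x08] <- [70 20 31 1b 66 f7]
D2: mem[0x08..0x09] <- [95 c8]
D3: mem[0x1f..0x20] <- [95 c8]
query mem[0x09]=0xc8, mem[0x1f]=0x95, mem[0x05]=0x31, mem[0x20]=0xc8, mem[0x01]=0xfe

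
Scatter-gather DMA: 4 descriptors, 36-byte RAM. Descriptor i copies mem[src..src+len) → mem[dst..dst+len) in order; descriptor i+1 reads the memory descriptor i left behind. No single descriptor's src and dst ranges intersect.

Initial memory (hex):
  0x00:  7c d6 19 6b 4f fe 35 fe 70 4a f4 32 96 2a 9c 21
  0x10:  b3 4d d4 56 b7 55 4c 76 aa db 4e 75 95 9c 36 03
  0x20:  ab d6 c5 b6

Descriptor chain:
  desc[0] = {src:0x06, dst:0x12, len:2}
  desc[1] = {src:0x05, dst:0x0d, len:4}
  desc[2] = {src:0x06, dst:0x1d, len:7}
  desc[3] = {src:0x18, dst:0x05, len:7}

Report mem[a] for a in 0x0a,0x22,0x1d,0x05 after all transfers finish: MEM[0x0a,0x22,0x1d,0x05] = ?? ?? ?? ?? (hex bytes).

MEM[0x0a,0x22,0x1d,0x05] = 35 32 35 aa

#0 dst[0x12+2] := {0x35,0xfe}
#1 dst[0x0d+4] := {0xfe,0x35,0xfe,0x70}
#2 dst[0x1d+7] := {0x35,0xfe,0x70,0x4a,0xf4,0x32,0x96}
#3 dst[0x05+7] := {0xaa,0xdb,0x4e,0x75,0x95,0x35,0xfe}
query mem[0x0a]=0x35, mem[0x22]=0x32, mem[0x1d]=0x35, mem[0x05]=0xaa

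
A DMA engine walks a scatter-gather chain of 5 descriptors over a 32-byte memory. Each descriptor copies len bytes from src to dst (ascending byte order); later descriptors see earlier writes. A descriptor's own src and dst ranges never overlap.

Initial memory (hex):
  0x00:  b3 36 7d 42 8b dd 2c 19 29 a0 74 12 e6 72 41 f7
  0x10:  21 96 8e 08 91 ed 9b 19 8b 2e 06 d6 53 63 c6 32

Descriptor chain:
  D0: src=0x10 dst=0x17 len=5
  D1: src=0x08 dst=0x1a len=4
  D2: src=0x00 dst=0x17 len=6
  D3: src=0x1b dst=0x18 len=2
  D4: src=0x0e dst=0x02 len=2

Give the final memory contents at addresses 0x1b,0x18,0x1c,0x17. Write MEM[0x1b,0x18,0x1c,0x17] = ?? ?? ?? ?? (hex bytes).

[0] 0x10->0x17 len=5 : 21 96 8e 08 91
[1] 0x08->0x1a len=4 : 29 a0 74 12
[2] 0x00->0x17 len=6 : b3 36 7d 42 8b dd
[3] 0x1b->0x18 len=2 : 8b dd
[4] 0x0e->0x02 len=2 : 41 f7
query mem[0x1b]=0x8b, mem[0x18]=0x8b, mem[0x1c]=0xdd, mem[0x17]=0xb3

MEM[0x1b,0x18,0x1c,0x17] = 8b 8b dd b3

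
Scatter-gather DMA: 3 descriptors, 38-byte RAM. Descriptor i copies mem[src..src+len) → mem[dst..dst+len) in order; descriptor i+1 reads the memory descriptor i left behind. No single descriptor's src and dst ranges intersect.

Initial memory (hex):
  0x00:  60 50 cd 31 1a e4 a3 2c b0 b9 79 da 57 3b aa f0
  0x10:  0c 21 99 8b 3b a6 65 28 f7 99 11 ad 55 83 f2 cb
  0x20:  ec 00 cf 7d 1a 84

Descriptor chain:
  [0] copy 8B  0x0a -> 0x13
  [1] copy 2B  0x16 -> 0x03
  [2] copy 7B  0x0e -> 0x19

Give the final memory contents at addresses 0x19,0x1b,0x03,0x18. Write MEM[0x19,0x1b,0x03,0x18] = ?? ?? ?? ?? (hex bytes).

MEM[0x19,0x1b,0x03,0x18] = aa 0c 3b f0

[0] 0x0a->0x13 len=8 : 79 da 57 3b aa f0 0c 21
[1] 0x16->0x03 len=2 : 3b aa
[2] 0x0e->0x19 len=7 : aa f0 0c 21 99 79 da
query mem[0x19]=0xaa, mem[0x1b]=0x0c, mem[0x03]=0x3b, mem[0x18]=0xf0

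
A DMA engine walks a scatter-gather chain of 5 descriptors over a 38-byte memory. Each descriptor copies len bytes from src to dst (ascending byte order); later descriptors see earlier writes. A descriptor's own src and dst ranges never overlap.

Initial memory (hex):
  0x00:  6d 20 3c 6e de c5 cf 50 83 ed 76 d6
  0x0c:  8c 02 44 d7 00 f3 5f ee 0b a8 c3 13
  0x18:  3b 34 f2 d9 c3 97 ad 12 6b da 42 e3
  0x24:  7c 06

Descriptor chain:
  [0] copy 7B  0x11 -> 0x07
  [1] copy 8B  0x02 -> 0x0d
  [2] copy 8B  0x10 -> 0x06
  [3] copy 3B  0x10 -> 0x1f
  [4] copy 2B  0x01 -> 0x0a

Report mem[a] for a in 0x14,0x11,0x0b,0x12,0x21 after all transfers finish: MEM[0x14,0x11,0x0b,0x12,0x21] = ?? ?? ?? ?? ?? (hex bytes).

MEM[0x14,0x11,0x0b,0x12,0x21] = ee cf 3c f3 f3

#0 dst[0x07+7] := {0xf3,0x5f,0xee,0x0b,0xa8,0xc3,0x13}
#1 dst[0x0d+8] := {0x3c,0x6e,0xde,0xc5,0xcf,0xf3,0x5f,0xee}
#2 dst[0x06+8] := {0xc5,0xcf,0xf3,0x5f,0xee,0xa8,0xc3,0x13}
#3 dst[0x1f+3] := {0xc5,0xcf,0xf3}
#4 dst[0x0a+2] := {0x20,0x3c}
query mem[0x14]=0xee, mem[0x11]=0xcf, mem[0x0b]=0x3c, mem[0x12]=0xf3, mem[0x21]=0xf3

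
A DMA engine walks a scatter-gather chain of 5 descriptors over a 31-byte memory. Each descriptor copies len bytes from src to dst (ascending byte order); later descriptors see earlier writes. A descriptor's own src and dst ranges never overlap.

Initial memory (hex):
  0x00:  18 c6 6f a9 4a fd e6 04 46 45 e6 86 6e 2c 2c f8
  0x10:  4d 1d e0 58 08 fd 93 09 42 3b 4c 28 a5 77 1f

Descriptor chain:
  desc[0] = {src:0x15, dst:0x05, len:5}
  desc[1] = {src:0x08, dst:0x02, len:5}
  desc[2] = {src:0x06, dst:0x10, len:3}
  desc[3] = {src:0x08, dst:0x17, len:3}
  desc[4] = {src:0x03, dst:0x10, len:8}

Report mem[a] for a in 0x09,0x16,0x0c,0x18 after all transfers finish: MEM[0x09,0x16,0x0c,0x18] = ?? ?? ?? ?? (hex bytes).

  after D0: wrote 5B at 0x05 = fd9309423b
  after D1: wrote 5B at 0x02 = 423be6866e
  after D2: wrote 3B at 0x10 = 6e0942
  after D3: wrote 3B at 0x17 = 423be6
  after D4: wrote 8B at 0x10 = 3be6866e09423be6
query mem[0x09]=0x3b, mem[0x16]=0x3b, mem[0x0c]=0x6e, mem[0x18]=0x3b

MEM[0x09,0x16,0x0c,0x18] = 3b 3b 6e 3b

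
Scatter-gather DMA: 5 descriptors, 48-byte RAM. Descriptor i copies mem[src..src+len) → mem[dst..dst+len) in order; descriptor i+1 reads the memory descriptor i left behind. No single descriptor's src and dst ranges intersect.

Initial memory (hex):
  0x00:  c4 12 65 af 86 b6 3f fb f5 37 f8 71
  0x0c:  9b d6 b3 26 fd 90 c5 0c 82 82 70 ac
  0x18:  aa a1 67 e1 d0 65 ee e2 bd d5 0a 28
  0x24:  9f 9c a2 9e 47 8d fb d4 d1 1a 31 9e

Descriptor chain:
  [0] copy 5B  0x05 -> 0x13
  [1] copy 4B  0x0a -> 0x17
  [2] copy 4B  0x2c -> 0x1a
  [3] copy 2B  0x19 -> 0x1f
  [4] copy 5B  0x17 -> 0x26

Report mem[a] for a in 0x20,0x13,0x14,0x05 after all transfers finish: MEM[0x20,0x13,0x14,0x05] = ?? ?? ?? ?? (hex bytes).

MEM[0x20,0x13,0x14,0x05] = d1 b6 3f b6

[0] 0x05->0x13 len=5 : b6 3f fb f5 37
[1] 0x0a->0x17 len=4 : f8 71 9b d6
[2] 0x2c->0x1a len=4 : d1 1a 31 9e
[3] 0x19->0x1f len=2 : 9b d1
[4] 0x17->0x26 len=5 : f8 71 9b d1 1a
query mem[0x20]=0xd1, mem[0x13]=0xb6, mem[0x14]=0x3f, mem[0x05]=0xb6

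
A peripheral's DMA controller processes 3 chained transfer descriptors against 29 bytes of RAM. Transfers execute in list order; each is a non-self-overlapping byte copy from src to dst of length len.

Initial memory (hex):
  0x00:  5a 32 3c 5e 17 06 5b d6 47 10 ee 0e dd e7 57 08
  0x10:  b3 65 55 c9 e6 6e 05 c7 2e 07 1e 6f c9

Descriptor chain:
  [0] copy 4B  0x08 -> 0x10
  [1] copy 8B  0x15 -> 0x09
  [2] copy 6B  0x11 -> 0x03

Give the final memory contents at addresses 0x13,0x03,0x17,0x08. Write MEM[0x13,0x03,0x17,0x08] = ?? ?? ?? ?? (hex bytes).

  after D0: wrote 4B at 0x10 = 4710ee0e
  after D1: wrote 8B at 0x09 = 6e05c72e071e6fc9
  after D2: wrote 6B at 0x03 = 10ee0ee66e05
query mem[0x13]=0x0e, mem[0x03]=0x10, mem[0x17]=0xc7, mem[0x08]=0x05

MEM[0x13,0x03,0x17,0x08] = 0e 10 c7 05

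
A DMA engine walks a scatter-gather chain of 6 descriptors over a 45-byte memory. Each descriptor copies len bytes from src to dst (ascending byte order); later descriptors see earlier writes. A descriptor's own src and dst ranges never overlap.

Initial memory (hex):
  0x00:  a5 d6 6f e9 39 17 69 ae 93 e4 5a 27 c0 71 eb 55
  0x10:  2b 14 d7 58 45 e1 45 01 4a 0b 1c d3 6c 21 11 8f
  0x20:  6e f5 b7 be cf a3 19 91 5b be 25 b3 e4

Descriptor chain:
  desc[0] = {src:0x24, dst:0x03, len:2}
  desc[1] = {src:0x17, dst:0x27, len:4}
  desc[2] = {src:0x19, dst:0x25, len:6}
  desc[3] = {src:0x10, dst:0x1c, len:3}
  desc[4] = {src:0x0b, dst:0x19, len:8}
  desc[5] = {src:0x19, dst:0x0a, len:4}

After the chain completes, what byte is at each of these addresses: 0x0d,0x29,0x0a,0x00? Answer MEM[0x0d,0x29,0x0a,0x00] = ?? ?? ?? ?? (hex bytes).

[0] 0x24->0x03 len=2 : cf a3
[1] 0x17->0x27 len=4 : 01 4a 0b 1c
[2] 0x19->0x25 len=6 : 0b 1c d3 6c 21 11
[3] 0x10->0x1c len=3 : 2b 14 d7
[4] 0x0b->0x19 len=8 : 27 c0 71 eb 55 2b 14 d7
[5] 0x19->0x0a len=4 : 27 c0 71 eb
query mem[0x0d]=0xeb, mem[0x29]=0x21, mem[0x0a]=0x27, mem[0x00]=0xa5

MEM[0x0d,0x29,0x0a,0x00] = eb 21 27 a5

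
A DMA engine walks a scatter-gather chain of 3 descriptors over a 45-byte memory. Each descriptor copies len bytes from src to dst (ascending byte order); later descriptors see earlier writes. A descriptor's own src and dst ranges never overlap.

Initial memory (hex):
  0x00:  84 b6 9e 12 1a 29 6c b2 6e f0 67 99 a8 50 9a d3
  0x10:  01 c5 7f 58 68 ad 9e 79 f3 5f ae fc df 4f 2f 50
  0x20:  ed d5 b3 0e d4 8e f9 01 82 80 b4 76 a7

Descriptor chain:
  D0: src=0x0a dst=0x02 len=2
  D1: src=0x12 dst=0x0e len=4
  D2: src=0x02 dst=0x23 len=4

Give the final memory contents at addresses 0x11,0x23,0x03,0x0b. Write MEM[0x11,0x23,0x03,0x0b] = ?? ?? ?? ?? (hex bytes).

[0] 0x0a->0x02 len=2 : 67 99
[1] 0x12->0x0e len=4 : 7f 58 68 ad
[2] 0x02->0x23 len=4 : 67 99 1a 29
query mem[0x11]=0xad, mem[0x23]=0x67, mem[0x03]=0x99, mem[0x0b]=0x99

MEM[0x11,0x23,0x03,0x0b] = ad 67 99 99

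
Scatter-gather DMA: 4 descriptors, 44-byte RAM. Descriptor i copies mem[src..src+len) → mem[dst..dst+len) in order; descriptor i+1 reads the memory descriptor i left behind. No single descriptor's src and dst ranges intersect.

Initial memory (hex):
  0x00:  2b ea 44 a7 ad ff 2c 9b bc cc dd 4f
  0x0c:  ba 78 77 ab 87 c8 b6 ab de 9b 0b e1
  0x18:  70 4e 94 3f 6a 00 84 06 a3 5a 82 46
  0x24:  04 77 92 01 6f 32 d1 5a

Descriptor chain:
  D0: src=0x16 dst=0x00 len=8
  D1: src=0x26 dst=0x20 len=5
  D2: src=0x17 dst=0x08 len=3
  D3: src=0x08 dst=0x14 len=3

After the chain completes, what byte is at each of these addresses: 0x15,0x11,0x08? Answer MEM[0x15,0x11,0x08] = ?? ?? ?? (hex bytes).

MEM[0x15,0x11,0x08] = 70 c8 e1

  after D0: wrote 8B at 0x00 = 0be1704e943f6a00
  after D1: wrote 5B at 0x20 = 92016f32d1
  after D2: wrote 3B at 0x08 = e1704e
  after D3: wrote 3B at 0x14 = e1704e
query mem[0x15]=0x70, mem[0x11]=0xc8, mem[0x08]=0xe1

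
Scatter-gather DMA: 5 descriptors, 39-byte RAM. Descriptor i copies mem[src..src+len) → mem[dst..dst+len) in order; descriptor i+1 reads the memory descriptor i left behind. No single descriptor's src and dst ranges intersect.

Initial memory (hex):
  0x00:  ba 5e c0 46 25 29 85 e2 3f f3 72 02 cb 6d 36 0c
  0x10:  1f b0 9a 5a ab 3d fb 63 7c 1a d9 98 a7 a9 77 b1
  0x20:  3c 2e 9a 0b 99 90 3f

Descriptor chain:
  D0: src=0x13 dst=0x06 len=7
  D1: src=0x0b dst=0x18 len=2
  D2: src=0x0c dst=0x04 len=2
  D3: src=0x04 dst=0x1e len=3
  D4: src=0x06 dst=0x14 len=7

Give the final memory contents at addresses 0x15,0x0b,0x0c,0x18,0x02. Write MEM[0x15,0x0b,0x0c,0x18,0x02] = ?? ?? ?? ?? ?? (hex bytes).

D0: mem[0x06..0x0c] <- [5a ab 3d fb 63 7c 1a]
D1: mem[0x18..0x19] <- [7c 1a]
D2: mem[0x04..0x05] <- [1a 6d]
D3: mem[0x1e..0x20] <- [1a 6d 5a]
D4: mem[0x14..0x1a] <- [5a ab 3d fb 63 7c 1a]
query mem[0x15]=0xab, mem[0x0b]=0x7c, mem[0x0c]=0x1a, mem[0x18]=0x63, mem[0x02]=0xc0

MEM[0x15,0x0b,0x0c,0x18,0x02] = ab 7c 1a 63 c0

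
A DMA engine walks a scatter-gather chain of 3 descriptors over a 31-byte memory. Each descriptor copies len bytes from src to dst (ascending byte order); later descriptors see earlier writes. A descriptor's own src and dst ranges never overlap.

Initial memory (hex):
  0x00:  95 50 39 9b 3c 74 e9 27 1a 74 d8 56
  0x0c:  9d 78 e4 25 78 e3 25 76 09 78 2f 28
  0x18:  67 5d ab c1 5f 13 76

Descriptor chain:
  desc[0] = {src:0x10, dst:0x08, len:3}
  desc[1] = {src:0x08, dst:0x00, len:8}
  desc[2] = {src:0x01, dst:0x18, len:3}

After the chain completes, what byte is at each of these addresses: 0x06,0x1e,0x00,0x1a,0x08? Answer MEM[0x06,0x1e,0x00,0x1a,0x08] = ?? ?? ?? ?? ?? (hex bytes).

MEM[0x06,0x1e,0x00,0x1a,0x08] = e4 76 78 56 78

  after D0: wrote 3B at 0x08 = 78e325
  after D1: wrote 8B at 0x00 = 78e325569d78e425
  after D2: wrote 3B at 0x18 = e32556
query mem[0x06]=0xe4, mem[0x1e]=0x76, mem[0x00]=0x78, mem[0x1a]=0x56, mem[0x08]=0x78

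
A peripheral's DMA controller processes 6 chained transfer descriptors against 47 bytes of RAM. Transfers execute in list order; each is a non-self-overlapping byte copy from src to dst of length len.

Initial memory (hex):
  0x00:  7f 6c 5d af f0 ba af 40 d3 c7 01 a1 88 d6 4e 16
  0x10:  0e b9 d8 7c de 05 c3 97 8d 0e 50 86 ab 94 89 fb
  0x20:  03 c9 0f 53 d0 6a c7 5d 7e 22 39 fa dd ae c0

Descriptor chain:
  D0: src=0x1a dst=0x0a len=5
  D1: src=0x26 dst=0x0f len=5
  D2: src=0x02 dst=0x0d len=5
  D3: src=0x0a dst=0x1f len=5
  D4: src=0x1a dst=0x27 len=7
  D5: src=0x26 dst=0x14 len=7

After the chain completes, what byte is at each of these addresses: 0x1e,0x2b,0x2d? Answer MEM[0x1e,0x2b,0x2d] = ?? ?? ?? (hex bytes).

D0: mem[0x0a..0x0e] <- [50 86 ab 94 89]
D1: mem[0x0f..0x13] <- [c7 5d 7e 22 39]
D2: mem[0x0d..0x11] <- [5d af f0 ba af]
D3: mem[0x1f..0x23] <- [50 86 ab 5d af]
D4: mem[0x27..0x2d] <- [50 86 ab 94 89 50 86]
D5: mem[0x14..0x1a] <- [c7 50 86 ab 94 89 50]
query mem[0x1e]=0x89, mem[0x2b]=0x89, mem[0x2d]=0x86

MEM[0x1e,0x2b,0x2d] = 89 89 86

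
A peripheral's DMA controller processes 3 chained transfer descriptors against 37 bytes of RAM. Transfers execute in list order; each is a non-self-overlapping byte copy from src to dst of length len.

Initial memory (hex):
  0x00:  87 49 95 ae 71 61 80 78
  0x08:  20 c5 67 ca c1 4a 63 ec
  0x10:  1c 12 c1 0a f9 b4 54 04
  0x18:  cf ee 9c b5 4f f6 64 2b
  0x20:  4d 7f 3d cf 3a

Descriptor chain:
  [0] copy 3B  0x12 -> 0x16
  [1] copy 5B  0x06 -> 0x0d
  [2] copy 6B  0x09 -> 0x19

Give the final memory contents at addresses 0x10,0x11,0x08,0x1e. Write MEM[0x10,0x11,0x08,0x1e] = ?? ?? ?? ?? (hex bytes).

MEM[0x10,0x11,0x08,0x1e] = c5 67 20 78

#0 dst[0x16+3] := {0xc1,0x0a,0xf9}
#1 dst[0x0d+5] := {0x80,0x78,0x20,0xc5,0x67}
#2 dst[0x19+6] := {0xc5,0x67,0xca,0xc1,0x80,0x78}
query mem[0x10]=0xc5, mem[0x11]=0x67, mem[0x08]=0x20, mem[0x1e]=0x78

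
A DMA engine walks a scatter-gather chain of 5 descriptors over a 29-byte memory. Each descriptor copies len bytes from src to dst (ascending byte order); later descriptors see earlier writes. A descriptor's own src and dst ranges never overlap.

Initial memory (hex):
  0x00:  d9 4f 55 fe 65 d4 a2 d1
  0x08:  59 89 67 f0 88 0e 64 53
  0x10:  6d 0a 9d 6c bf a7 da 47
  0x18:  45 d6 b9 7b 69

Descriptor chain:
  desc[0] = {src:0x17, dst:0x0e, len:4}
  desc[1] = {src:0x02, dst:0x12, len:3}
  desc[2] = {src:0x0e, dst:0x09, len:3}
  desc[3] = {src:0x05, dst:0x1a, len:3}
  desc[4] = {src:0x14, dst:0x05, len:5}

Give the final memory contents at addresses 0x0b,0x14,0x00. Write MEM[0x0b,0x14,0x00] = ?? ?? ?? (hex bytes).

MEM[0x0b,0x14,0x00] = d6 65 d9

  after D0: wrote 4B at 0x0e = 4745d6b9
  after D1: wrote 3B at 0x12 = 55fe65
  after D2: wrote 3B at 0x09 = 4745d6
  after D3: wrote 3B at 0x1a = d4a2d1
  after D4: wrote 5B at 0x05 = 65a7da4745
query mem[0x0b]=0xd6, mem[0x14]=0x65, mem[0x00]=0xd9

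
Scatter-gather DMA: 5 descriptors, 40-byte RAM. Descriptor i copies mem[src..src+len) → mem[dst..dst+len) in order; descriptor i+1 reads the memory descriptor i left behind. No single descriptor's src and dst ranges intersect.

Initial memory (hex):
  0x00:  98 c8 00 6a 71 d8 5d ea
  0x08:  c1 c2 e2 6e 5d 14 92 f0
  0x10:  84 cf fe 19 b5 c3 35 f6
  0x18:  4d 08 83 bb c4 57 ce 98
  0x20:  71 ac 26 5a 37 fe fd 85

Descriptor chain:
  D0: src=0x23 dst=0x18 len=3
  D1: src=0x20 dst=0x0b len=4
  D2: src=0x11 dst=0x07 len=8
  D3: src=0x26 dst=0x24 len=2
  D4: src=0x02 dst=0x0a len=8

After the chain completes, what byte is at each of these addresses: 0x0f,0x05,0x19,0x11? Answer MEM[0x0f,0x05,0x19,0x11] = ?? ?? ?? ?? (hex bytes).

MEM[0x0f,0x05,0x19,0x11] = cf d8 37 19

[0] 0x23->0x18 len=3 : 5a 37 fe
[1] 0x20->0x0b len=4 : 71 ac 26 5a
[2] 0x11->0x07 len=8 : cf fe 19 b5 c3 35 f6 5a
[3] 0x26->0x24 len=2 : fd 85
[4] 0x02->0x0a len=8 : 00 6a 71 d8 5d cf fe 19
query mem[0x0f]=0xcf, mem[0x05]=0xd8, mem[0x19]=0x37, mem[0x11]=0x19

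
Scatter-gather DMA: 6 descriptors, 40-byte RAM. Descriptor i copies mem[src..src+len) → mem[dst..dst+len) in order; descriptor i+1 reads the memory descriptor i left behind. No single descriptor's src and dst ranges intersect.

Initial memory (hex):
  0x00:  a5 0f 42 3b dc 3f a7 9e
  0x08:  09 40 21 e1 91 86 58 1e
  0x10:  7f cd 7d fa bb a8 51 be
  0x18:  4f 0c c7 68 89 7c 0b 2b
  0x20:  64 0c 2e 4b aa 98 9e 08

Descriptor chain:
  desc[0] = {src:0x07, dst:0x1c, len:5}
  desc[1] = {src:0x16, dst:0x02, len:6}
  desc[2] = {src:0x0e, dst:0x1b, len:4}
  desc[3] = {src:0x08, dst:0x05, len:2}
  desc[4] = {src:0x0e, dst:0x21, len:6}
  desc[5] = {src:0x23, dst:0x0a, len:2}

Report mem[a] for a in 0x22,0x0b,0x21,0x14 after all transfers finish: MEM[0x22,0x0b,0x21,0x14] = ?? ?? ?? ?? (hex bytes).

MEM[0x22,0x0b,0x21,0x14] = 1e cd 58 bb

#0 dst[0x1c+5] := {0x9e,0x09,0x40,0x21,0xe1}
#1 dst[0x02+6] := {0x51,0xbe,0x4f,0x0c,0xc7,0x68}
#2 dst[0x1b+4] := {0x58,0x1e,0x7f,0xcd}
#3 dst[0x05+2] := {0x09,0x40}
#4 dst[0x21+6] := {0x58,0x1e,0x7f,0xcd,0x7d,0xfa}
#5 dst[0x0a+2] := {0x7f,0xcd}
query mem[0x22]=0x1e, mem[0x0b]=0xcd, mem[0x21]=0x58, mem[0x14]=0xbb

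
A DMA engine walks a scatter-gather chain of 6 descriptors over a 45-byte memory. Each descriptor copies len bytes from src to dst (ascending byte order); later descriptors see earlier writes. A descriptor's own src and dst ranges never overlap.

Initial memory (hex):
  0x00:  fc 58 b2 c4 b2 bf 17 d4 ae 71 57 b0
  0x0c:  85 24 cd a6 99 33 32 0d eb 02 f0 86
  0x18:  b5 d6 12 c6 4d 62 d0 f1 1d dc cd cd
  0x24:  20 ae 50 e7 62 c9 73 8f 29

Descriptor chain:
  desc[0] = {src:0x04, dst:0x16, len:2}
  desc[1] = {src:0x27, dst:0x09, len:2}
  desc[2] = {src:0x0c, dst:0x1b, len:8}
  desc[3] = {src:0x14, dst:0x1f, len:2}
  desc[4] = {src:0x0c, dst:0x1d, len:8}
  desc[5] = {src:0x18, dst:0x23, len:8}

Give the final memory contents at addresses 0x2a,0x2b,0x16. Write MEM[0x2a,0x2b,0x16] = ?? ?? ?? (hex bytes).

MEM[0x2a,0x2b,0x16] = cd 8f b2

#0 dst[0x16+2] := {0xb2,0xbf}
#1 dst[0x09+2] := {0xe7,0x62}
#2 dst[0x1b+8] := {0x85,0x24,0xcd,0xa6,0x99,0x33,0x32,0x0d}
#3 dst[0x1f+2] := {0xeb,0x02}
#4 dst[0x1d+8] := {0x85,0x24,0xcd,0xa6,0x99,0x33,0x32,0x0d}
#5 dst[0x23+8] := {0xb5,0xd6,0x12,0x85,0x24,0x85,0x24,0xcd}
query mem[0x2a]=0xcd, mem[0x2b]=0x8f, mem[0x16]=0xb2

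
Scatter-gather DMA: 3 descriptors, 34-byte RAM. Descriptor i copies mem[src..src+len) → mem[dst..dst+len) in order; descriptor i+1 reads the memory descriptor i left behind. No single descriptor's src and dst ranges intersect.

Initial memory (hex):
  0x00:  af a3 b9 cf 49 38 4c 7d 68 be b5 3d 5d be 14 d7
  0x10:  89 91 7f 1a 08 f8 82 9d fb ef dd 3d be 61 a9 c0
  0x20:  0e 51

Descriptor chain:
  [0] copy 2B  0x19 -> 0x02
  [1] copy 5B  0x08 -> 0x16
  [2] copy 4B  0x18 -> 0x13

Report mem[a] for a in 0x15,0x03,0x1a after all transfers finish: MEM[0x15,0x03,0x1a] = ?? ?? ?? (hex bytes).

MEM[0x15,0x03,0x1a] = 5d dd 5d

D0: mem[0x02..0x03] <- [ef dd]
D1: mem[0x16..0x1a] <- [68 be b5 3d 5d]
D2: mem[0x13..0x16] <- [b5 3d 5d 3d]
query mem[0x15]=0x5d, mem[0x03]=0xdd, mem[0x1a]=0x5d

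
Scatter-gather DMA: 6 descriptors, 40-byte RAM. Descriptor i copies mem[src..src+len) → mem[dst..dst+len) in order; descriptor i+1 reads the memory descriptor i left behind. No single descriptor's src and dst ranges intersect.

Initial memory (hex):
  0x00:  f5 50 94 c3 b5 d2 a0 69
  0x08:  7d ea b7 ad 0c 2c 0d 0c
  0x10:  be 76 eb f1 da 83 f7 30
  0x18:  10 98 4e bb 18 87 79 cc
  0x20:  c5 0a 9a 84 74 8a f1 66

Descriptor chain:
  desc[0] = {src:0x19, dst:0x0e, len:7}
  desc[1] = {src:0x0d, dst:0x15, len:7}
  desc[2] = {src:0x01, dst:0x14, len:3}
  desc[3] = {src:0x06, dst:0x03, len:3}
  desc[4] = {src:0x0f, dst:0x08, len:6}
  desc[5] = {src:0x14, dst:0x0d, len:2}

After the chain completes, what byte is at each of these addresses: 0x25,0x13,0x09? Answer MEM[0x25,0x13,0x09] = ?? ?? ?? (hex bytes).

MEM[0x25,0x13,0x09] = 8a 79 bb

[0] 0x19->0x0e len=7 : 98 4e bb 18 87 79 cc
[1] 0x0d->0x15 len=7 : 2c 98 4e bb 18 87 79
[2] 0x01->0x14 len=3 : 50 94 c3
[3] 0x06->0x03 len=3 : a0 69 7d
[4] 0x0f->0x08 len=6 : 4e bb 18 87 79 50
[5] 0x14->0x0d len=2 : 50 94
query mem[0x25]=0x8a, mem[0x13]=0x79, mem[0x09]=0xbb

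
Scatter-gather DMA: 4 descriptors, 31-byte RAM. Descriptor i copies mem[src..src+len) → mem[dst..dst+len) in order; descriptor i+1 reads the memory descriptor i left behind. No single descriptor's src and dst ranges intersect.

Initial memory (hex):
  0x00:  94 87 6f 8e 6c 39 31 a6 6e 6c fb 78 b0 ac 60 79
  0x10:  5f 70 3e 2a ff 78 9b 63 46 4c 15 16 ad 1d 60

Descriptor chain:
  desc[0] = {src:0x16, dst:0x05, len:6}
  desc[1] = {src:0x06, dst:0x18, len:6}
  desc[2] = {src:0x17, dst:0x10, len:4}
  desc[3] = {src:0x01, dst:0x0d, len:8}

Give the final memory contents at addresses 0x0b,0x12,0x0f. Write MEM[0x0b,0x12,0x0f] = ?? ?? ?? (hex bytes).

MEM[0x0b,0x12,0x0f] = 78 63 8e

[0] 0x16->0x05 len=6 : 9b 63 46 4c 15 16
[1] 0x06->0x18 len=6 : 63 46 4c 15 16 78
[2] 0x17->0x10 len=4 : 63 63 46 4c
[3] 0x01->0x0d len=8 : 87 6f 8e 6c 9b 63 46 4c
query mem[0x0b]=0x78, mem[0x12]=0x63, mem[0x0f]=0x8e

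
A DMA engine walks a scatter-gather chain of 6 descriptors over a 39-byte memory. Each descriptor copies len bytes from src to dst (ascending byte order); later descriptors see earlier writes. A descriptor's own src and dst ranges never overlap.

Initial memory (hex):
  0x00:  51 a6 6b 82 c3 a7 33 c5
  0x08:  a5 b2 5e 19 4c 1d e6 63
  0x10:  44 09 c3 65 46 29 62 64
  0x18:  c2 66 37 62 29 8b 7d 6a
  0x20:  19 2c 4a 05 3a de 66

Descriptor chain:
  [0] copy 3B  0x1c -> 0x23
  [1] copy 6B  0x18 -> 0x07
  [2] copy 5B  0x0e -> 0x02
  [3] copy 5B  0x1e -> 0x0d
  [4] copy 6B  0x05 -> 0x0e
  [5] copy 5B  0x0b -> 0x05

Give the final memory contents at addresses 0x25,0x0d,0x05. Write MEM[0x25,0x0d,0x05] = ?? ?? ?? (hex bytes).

[0] 0x1c->0x23 len=3 : 29 8b 7d
[1] 0x18->0x07 len=6 : c2 66 37 62 29 8b
[2] 0x0e->0x02 len=5 : e6 63 44 09 c3
[3] 0x1e->0x0d len=5 : 7d 6a 19 2c 4a
[4] 0x05->0x0e len=6 : 09 c3 c2 66 37 62
[5] 0x0b->0x05 len=5 : 29 8b 7d 09 c3
query mem[0x25]=0x7d, mem[0x0d]=0x7d, mem[0x05]=0x29

MEM[0x25,0x0d,0x05] = 7d 7d 29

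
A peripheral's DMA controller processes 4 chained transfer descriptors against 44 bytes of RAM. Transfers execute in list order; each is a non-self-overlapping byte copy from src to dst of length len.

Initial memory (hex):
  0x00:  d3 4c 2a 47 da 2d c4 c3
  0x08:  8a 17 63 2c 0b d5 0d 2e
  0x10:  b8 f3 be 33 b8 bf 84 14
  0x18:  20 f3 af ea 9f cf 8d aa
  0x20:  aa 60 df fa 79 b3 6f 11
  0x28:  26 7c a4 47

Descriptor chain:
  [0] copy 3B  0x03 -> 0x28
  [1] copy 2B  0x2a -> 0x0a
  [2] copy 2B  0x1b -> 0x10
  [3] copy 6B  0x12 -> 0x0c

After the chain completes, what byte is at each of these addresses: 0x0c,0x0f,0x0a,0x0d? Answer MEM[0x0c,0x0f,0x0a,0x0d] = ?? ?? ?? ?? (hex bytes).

[0] 0x03->0x28 len=3 : 47 da 2d
[1] 0x2a->0x0a len=2 : 2d 47
[2] 0x1b->0x10 len=2 : ea 9f
[3] 0x12->0x0c len=6 : be 33 b8 bf 84 14
query mem[0x0c]=0xbe, mem[0x0f]=0xbf, mem[0x0a]=0x2d, mem[0x0d]=0x33

MEM[0x0c,0x0f,0x0a,0x0d] = be bf 2d 33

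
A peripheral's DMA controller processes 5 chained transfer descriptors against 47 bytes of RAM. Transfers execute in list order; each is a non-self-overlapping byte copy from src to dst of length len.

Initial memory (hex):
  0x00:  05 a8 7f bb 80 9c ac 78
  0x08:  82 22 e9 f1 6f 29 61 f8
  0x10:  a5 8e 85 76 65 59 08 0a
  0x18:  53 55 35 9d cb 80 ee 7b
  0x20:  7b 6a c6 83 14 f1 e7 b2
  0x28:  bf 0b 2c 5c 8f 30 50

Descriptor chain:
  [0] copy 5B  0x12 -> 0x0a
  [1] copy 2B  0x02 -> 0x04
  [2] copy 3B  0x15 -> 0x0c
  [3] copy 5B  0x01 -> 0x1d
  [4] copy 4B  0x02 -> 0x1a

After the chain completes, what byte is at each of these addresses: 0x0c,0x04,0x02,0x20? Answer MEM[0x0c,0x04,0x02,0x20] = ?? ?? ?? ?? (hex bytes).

MEM[0x0c,0x04,0x02,0x20] = 59 7f 7f 7f

[0] 0x12->0x0a len=5 : 85 76 65 59 08
[1] 0x02->0x04 len=2 : 7f bb
[2] 0x15->0x0c len=3 : 59 08 0a
[3] 0x01->0x1d len=5 : a8 7f bb 7f bb
[4] 0x02->0x1a len=4 : 7f bb 7f bb
query mem[0x0c]=0x59, mem[0x04]=0x7f, mem[0x02]=0x7f, mem[0x20]=0x7f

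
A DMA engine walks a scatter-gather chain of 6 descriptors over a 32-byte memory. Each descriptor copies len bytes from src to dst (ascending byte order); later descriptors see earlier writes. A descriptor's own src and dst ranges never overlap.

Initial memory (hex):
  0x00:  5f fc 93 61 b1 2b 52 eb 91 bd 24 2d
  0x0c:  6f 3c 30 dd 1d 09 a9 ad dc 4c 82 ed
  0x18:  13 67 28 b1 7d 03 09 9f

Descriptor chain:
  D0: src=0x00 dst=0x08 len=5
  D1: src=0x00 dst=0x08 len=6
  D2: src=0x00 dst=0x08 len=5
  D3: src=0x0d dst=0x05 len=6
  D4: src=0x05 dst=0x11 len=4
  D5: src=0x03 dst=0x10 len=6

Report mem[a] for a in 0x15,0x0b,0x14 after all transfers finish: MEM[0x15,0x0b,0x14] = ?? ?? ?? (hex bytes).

[0] 0x00->0x08 len=5 : 5f fc 93 61 b1
[1] 0x00->0x08 len=6 : 5f fc 93 61 b1 2b
[2] 0x00->0x08 len=5 : 5f fc 93 61 b1
[3] 0x0d->0x05 len=6 : 2b 30 dd 1d 09 a9
[4] 0x05->0x11 len=4 : 2b 30 dd 1d
[5] 0x03->0x10 len=6 : 61 b1 2b 30 dd 1d
query mem[0x15]=0x1d, mem[0x0b]=0x61, mem[0x14]=0xdd

MEM[0x15,0x0b,0x14] = 1d 61 dd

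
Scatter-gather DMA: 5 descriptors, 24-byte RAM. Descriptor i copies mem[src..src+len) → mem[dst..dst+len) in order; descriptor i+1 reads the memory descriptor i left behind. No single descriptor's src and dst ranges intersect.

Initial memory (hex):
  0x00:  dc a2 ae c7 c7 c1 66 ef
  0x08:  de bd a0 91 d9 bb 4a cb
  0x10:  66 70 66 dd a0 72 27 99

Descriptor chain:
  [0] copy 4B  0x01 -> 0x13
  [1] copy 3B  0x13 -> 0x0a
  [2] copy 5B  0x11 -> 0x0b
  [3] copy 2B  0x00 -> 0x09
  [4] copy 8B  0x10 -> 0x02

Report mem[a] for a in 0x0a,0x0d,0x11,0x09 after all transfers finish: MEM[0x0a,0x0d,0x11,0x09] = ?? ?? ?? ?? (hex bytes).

[0] 0x01->0x13 len=4 : a2 ae c7 c7
[1] 0x13->0x0a len=3 : a2 ae c7
[2] 0x11->0x0b len=5 : 70 66 a2 ae c7
[3] 0x00->0x09 len=2 : dc a2
[4] 0x10->0x02 len=8 : 66 70 66 a2 ae c7 c7 99
query mem[0x0a]=0xa2, mem[0x0d]=0xa2, mem[0x11]=0x70, mem[0x09]=0x99

MEM[0x0a,0x0d,0x11,0x09] = a2 a2 70 99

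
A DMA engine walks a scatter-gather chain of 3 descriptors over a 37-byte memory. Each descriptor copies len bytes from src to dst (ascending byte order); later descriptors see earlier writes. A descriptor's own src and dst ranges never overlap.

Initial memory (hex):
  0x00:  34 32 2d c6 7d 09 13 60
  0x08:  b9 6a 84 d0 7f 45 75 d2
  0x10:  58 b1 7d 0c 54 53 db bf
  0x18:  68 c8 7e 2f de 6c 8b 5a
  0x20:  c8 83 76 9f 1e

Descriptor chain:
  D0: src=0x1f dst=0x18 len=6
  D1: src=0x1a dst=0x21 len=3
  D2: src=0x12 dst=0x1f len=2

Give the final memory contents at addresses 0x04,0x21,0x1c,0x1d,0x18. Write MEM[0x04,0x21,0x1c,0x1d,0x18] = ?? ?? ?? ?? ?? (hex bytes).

[0] 0x1f->0x18 len=6 : 5a c8 83 76 9f 1e
[1] 0x1a->0x21 len=3 : 83 76 9f
[2] 0x12->0x1f len=2 : 7d 0c
query mem[0x04]=0x7d, mem[0x21]=0x83, mem[0x1c]=0x9f, mem[0x1d]=0x1e, mem[0x18]=0x5a

MEM[0x04,0x21,0x1c,0x1d,0x18] = 7d 83 9f 1e 5a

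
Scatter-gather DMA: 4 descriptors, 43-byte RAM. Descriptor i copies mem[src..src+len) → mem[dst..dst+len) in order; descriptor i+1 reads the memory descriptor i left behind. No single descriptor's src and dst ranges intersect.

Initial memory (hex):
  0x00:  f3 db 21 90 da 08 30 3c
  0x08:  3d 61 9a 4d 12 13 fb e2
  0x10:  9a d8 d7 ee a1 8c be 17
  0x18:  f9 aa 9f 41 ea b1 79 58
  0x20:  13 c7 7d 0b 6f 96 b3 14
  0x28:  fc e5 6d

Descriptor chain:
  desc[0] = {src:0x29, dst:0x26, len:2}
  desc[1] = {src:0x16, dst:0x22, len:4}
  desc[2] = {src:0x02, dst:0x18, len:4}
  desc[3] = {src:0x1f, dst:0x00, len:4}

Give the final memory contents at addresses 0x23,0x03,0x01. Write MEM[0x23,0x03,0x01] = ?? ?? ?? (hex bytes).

D0: mem[0x26..0x27] <- [e5 6d]
D1: mem[0x22..0x25] <- [be 17 f9 aa]
D2: mem[0x18..0x1b] <- [21 90 da 08]
D3: mem[0x00..0x03] <- [58 13 c7 be]
query mem[0x23]=0x17, mem[0x03]=0xbe, mem[0x01]=0x13

MEM[0x23,0x03,0x01] = 17 be 13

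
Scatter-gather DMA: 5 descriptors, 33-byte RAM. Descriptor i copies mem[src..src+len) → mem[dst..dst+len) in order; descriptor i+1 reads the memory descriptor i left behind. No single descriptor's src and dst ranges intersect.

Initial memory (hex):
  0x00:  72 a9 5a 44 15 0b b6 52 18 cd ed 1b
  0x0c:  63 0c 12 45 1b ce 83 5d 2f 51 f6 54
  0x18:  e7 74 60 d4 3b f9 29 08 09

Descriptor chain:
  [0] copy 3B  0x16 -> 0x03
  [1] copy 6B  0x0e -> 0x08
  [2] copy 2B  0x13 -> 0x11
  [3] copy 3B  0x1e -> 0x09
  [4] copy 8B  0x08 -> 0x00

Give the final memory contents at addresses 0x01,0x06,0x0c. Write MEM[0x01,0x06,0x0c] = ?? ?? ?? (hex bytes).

MEM[0x01,0x06,0x0c] = 29 12 83

[0] 0x16->0x03 len=3 : f6 54 e7
[1] 0x0e->0x08 len=6 : 12 45 1b ce 83 5d
[2] 0x13->0x11 len=2 : 5d 2f
[3] 0x1e->0x09 len=3 : 29 08 09
[4] 0x08->0x00 len=8 : 12 29 08 09 83 5d 12 45
query mem[0x01]=0x29, mem[0x06]=0x12, mem[0x0c]=0x83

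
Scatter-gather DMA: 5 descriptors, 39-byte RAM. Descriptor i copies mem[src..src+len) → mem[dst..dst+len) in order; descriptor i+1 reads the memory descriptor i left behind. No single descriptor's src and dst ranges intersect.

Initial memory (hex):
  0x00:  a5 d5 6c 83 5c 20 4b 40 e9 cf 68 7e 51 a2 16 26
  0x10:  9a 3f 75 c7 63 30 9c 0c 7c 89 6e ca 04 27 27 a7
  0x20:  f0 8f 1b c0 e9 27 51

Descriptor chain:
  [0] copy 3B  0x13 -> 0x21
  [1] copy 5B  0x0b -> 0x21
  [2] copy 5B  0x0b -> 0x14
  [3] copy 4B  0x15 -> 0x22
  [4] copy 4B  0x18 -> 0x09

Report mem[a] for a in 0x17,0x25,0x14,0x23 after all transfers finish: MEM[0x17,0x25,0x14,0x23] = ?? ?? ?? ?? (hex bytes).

MEM[0x17,0x25,0x14,0x23] = 16 26 7e a2

[0] 0x13->0x21 len=3 : c7 63 30
[1] 0x0b->0x21 len=5 : 7e 51 a2 16 26
[2] 0x0b->0x14 len=5 : 7e 51 a2 16 26
[3] 0x15->0x22 len=4 : 51 a2 16 26
[4] 0x18->0x09 len=4 : 26 89 6e ca
query mem[0x17]=0x16, mem[0x25]=0x26, mem[0x14]=0x7e, mem[0x23]=0xa2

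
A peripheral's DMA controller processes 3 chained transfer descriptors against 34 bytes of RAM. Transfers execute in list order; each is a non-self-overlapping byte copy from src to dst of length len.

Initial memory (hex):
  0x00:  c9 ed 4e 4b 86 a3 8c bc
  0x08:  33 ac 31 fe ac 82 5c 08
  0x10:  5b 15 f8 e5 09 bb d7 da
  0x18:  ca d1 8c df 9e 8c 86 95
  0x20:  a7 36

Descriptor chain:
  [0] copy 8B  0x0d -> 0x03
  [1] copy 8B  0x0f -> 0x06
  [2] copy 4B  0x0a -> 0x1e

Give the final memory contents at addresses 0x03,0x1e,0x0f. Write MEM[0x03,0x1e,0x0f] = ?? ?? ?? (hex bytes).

MEM[0x03,0x1e,0x0f] = 82 e5 08

D0: mem[0x03..0x0a] <- [82 5c 08 5b 15 f8 e5 09]
D1: mem[0x06..0x0d] <- [08 5b 15 f8 e5 09 bb d7]
D2: mem[0x1e..0x21] <- [e5 09 bb d7]
query mem[0x03]=0x82, mem[0x1e]=0xe5, mem[0x0f]=0x08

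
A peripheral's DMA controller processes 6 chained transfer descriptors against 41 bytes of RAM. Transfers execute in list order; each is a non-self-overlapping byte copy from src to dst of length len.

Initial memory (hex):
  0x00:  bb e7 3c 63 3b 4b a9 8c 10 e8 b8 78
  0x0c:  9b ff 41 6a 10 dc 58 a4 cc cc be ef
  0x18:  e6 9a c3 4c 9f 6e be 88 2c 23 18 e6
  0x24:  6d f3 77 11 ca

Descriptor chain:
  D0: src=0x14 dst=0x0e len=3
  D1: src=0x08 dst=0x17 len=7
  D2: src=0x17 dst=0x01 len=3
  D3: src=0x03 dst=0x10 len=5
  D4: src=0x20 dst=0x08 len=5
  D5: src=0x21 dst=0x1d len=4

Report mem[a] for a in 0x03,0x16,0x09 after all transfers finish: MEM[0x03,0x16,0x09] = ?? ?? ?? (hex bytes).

MEM[0x03,0x16,0x09] = b8 be 23

  after D0: wrote 3B at 0x0e = ccccbe
  after D1: wrote 7B at 0x17 = 10e8b8789bffcc
  after D2: wrote 3B at 0x01 = 10e8b8
  after D3: wrote 5B at 0x10 = b83b4ba98c
  after D4: wrote 5B at 0x08 = 2c2318e66d
  after D5: wrote 4B at 0x1d = 2318e66d
query mem[0x03]=0xb8, mem[0x16]=0xbe, mem[0x09]=0x23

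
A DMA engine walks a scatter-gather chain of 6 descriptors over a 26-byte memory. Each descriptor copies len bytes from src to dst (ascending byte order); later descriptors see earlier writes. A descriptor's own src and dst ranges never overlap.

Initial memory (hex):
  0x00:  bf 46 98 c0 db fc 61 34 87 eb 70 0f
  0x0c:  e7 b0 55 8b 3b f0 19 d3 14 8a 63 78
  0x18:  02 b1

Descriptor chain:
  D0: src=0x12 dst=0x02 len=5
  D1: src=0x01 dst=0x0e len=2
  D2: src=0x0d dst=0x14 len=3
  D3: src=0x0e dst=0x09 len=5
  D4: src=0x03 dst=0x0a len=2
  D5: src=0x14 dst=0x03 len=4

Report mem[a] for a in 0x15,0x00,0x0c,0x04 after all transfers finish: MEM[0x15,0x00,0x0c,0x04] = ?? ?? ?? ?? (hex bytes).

MEM[0x15,0x00,0x0c,0x04] = 46 bf f0 46

D0: mem[0x02..0x06] <- [19 d3 14 8a 63]
D1: mem[0x0e..0x0f] <- [46 19]
D2: mem[0x14..0x16] <- [b0 46 19]
D3: mem[0x09..0x0d] <- [46 19 3b f0 19]
D4: mem[0x0a..0x0b] <- [d3 14]
D5: mem[0x03..0x06] <- [b0 46 19 78]
query mem[0x15]=0x46, mem[0x00]=0xbf, mem[0x0c]=0xf0, mem[0x04]=0x46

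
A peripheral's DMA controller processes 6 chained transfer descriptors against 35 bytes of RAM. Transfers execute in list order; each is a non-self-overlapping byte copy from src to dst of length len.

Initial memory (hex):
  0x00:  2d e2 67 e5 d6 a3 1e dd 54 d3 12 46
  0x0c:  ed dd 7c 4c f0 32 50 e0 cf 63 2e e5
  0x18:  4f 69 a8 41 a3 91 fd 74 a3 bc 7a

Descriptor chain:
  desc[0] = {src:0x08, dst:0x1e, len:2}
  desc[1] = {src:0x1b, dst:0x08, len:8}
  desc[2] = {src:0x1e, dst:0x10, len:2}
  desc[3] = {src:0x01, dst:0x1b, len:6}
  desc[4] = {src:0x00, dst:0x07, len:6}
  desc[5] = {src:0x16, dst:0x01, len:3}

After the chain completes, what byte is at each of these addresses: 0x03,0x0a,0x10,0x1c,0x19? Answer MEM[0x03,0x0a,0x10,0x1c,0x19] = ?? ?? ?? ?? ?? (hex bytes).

MEM[0x03,0x0a,0x10,0x1c,0x19] = 4f e5 54 67 69

  after D0: wrote 2B at 0x1e = 54d3
  after D1: wrote 8B at 0x08 = 41a39154d3a3bc7a
  after D2: wrote 2B at 0x10 = 54d3
  after D3: wrote 6B at 0x1b = e267e5d6a31e
  after D4: wrote 6B at 0x07 = 2de267e5d6a3
  after D5: wrote 3B at 0x01 = 2ee54f
query mem[0x03]=0x4f, mem[0x0a]=0xe5, mem[0x10]=0x54, mem[0x1c]=0x67, mem[0x19]=0x69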